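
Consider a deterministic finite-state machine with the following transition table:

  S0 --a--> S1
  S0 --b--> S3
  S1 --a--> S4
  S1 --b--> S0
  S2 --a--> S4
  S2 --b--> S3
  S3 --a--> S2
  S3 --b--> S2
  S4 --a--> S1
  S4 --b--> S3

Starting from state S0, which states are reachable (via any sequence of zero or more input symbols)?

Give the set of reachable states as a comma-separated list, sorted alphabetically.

Answer: S0, S1, S2, S3, S4

Derivation:
BFS from S0:
  visit S0: S0--a-->S1 (new), S0--b-->S3 (new)
  visit S1: S1--a-->S4 (new), S1--b-->S0 (seen)
  visit S3: S3--a-->S2 (new), S3--b-->S2 (seen)
  visit S4: S4--a-->S1 (seen), S4--b-->S3 (seen)
  visit S2: S2--a-->S4 (seen), S2--b-->S3 (seen)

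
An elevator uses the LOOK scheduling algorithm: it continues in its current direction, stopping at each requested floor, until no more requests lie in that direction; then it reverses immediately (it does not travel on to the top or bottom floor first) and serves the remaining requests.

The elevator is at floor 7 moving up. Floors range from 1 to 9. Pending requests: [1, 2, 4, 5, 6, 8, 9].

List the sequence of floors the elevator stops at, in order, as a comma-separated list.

Current: 7, moving UP
Serve above first (ascending): [8, 9]
Then reverse, serve below (descending): [6, 5, 4, 2, 1]

Answer: 8, 9, 6, 5, 4, 2, 1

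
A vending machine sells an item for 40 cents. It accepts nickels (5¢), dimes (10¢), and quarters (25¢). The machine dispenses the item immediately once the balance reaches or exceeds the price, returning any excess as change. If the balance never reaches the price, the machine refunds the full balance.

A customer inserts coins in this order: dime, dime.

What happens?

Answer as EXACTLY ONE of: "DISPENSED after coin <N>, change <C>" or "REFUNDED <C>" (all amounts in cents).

Price: 40¢
Coin 1 (dime, 10¢): balance = 10¢
Coin 2 (dime, 10¢): balance = 20¢
All coins inserted, balance 20¢ < price 40¢ → REFUND 20¢

Answer: REFUNDED 20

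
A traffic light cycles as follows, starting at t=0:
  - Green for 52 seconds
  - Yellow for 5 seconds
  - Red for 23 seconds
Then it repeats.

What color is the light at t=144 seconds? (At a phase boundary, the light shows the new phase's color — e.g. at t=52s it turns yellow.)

Answer: red

Derivation:
Cycle length = 52 + 5 + 23 = 80s
t = 144, phase_t = 144 mod 80 = 64
64 >= 57 → RED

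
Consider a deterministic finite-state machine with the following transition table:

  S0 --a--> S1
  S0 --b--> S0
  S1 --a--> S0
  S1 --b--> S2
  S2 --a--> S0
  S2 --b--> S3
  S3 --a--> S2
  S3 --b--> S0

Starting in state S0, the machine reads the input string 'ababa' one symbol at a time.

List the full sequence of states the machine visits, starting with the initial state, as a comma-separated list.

Answer: S0, S1, S2, S0, S0, S1

Derivation:
Start: S0
  read 'a': S0 --a--> S1
  read 'b': S1 --b--> S2
  read 'a': S2 --a--> S0
  read 'b': S0 --b--> S0
  read 'a': S0 --a--> S1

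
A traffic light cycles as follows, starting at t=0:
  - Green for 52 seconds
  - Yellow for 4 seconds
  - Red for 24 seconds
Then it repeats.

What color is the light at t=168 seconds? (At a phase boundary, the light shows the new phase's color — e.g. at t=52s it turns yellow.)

Cycle length = 52 + 4 + 24 = 80s
t = 168, phase_t = 168 mod 80 = 8
8 < 52 (green end) → GREEN

Answer: green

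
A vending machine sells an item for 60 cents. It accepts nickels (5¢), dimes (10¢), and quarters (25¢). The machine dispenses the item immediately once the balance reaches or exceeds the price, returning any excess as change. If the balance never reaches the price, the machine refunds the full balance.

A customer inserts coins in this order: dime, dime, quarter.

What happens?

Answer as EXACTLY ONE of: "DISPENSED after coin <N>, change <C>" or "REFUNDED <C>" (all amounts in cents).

Price: 60¢
Coin 1 (dime, 10¢): balance = 10¢
Coin 2 (dime, 10¢): balance = 20¢
Coin 3 (quarter, 25¢): balance = 45¢
All coins inserted, balance 45¢ < price 60¢ → REFUND 45¢

Answer: REFUNDED 45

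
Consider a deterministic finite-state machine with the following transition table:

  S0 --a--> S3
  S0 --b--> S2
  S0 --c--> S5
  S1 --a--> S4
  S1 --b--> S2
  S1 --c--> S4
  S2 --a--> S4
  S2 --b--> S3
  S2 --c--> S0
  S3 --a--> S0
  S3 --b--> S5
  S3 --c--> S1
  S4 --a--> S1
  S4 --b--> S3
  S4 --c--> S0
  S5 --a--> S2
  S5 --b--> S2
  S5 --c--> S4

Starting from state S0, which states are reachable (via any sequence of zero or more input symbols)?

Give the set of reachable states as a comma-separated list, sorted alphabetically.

Answer: S0, S1, S2, S3, S4, S5

Derivation:
BFS from S0:
  visit S0: S0--a-->S3 (new), S0--b-->S2 (new), S0--c-->S5 (new)
  visit S3: S3--a-->S0 (seen), S3--b-->S5 (seen), S3--c-->S1 (new)
  visit S2: S2--a-->S4 (new), S2--b-->S3 (seen), S2--c-->S0 (seen)
  visit S5: S5--a-->S2 (seen), S5--b-->S2 (seen), S5--c-->S4 (seen)
  visit S1: S1--a-->S4 (seen), S1--b-->S2 (seen), S1--c-->S4 (seen)
  visit S4: S4--a-->S1 (seen), S4--b-->S3 (seen), S4--c-->S0 (seen)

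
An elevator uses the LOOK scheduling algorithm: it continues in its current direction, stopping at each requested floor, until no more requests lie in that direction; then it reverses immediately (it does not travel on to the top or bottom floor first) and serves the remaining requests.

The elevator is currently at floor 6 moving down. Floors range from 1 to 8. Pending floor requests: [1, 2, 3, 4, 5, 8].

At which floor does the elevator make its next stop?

Answer: 5

Derivation:
Current floor: 6, direction: down
Requests above: [8]
Requests below: [1, 2, 3, 4, 5]
Moving down and requests lie below → nearest below is max([1, 2, 3, 4, 5]) = 5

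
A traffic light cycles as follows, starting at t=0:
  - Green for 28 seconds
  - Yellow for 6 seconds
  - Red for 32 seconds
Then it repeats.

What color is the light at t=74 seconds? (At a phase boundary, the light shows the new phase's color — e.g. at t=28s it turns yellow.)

Cycle length = 28 + 6 + 32 = 66s
t = 74, phase_t = 74 mod 66 = 8
8 < 28 (green end) → GREEN

Answer: green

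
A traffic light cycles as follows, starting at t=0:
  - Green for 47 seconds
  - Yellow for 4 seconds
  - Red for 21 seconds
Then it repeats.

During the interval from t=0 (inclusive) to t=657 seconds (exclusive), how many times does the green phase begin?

Cycle = 47+4+21 = 72s
green phase starts at t = k*72 + 0 for k=0,1,2,...
Need k*72+0 < 657 → k < 9.125
k ∈ {0, ..., 9} → 10 starts

Answer: 10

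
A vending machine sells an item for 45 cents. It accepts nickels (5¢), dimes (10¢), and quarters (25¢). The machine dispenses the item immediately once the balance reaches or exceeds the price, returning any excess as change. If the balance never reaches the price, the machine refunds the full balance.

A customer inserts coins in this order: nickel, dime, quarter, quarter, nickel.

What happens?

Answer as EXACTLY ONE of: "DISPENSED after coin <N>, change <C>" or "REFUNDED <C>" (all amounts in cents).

Answer: DISPENSED after coin 4, change 20

Derivation:
Price: 45¢
Coin 1 (nickel, 5¢): balance = 5¢
Coin 2 (dime, 10¢): balance = 15¢
Coin 3 (quarter, 25¢): balance = 40¢
Coin 4 (quarter, 25¢): balance = 65¢
  → balance >= price → DISPENSE, change = 65 - 45 = 20¢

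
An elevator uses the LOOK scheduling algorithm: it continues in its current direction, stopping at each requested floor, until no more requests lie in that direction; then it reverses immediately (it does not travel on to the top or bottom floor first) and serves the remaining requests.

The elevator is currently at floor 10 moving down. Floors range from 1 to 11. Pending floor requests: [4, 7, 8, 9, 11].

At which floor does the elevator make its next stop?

Current floor: 10, direction: down
Requests above: [11]
Requests below: [4, 7, 8, 9]
Moving down and requests lie below → nearest below is max([4, 7, 8, 9]) = 9

Answer: 9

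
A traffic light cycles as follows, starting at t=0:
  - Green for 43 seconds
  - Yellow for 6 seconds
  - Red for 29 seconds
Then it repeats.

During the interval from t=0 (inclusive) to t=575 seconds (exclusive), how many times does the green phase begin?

Cycle = 43+6+29 = 78s
green phase starts at t = k*78 + 0 for k=0,1,2,...
Need k*78+0 < 575 → k < 7.372
k ∈ {0, ..., 7} → 8 starts

Answer: 8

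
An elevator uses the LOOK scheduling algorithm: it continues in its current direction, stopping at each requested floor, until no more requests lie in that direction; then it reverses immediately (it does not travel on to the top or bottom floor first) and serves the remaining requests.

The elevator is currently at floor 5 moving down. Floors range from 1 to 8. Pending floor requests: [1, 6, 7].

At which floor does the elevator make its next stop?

Answer: 1

Derivation:
Current floor: 5, direction: down
Requests above: [6, 7]
Requests below: [1]
Moving down and requests lie below → nearest below is max([1]) = 1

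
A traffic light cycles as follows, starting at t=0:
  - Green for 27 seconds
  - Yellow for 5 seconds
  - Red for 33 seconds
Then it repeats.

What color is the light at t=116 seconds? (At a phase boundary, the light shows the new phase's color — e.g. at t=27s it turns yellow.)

Cycle length = 27 + 5 + 33 = 65s
t = 116, phase_t = 116 mod 65 = 51
51 >= 32 → RED

Answer: red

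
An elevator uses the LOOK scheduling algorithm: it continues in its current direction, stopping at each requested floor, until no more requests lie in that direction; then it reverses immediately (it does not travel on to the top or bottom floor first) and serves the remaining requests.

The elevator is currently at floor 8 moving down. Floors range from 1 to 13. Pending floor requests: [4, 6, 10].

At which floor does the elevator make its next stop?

Current floor: 8, direction: down
Requests above: [10]
Requests below: [4, 6]
Moving down and requests lie below → nearest below is max([4, 6]) = 6

Answer: 6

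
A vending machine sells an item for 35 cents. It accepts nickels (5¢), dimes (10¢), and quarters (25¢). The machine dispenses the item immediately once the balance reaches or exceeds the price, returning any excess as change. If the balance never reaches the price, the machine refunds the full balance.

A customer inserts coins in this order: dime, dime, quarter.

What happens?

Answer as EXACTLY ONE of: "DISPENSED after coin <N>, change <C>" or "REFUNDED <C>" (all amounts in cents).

Price: 35¢
Coin 1 (dime, 10¢): balance = 10¢
Coin 2 (dime, 10¢): balance = 20¢
Coin 3 (quarter, 25¢): balance = 45¢
  → balance >= price → DISPENSE, change = 45 - 35 = 10¢

Answer: DISPENSED after coin 3, change 10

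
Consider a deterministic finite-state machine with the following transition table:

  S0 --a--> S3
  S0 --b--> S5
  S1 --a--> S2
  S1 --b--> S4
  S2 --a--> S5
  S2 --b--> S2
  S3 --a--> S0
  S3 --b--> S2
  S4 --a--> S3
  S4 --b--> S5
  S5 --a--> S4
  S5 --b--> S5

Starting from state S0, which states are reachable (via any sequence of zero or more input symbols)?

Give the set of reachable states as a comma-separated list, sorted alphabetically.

Answer: S0, S2, S3, S4, S5

Derivation:
BFS from S0:
  visit S0: S0--a-->S3 (new), S0--b-->S5 (new)
  visit S3: S3--a-->S0 (seen), S3--b-->S2 (new)
  visit S5: S5--a-->S4 (new), S5--b-->S5 (seen)
  visit S2: S2--a-->S5 (seen), S2--b-->S2 (seen)
  visit S4: S4--a-->S3 (seen), S4--b-->S5 (seen)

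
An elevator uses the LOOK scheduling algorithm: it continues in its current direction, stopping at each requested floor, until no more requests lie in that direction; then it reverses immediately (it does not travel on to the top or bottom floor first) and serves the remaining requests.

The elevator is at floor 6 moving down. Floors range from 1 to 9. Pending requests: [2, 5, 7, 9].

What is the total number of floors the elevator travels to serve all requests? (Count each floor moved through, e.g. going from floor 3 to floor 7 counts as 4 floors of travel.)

Answer: 11

Derivation:
Start at floor 6 moving down, LOOK stop order: [5, 2, 7, 9]
  6 → 5: |5-6| = 1, total = 1
  5 → 2: |2-5| = 3, total = 4
  2 → 7: |7-2| = 5, total = 9
  7 → 9: |9-7| = 2, total = 11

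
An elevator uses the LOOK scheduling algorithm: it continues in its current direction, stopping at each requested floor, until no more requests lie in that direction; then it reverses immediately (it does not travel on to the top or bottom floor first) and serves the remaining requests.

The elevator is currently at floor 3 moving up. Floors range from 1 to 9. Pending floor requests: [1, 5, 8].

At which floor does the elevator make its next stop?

Current floor: 3, direction: up
Requests above: [5, 8]
Requests below: [1]
Moving up and requests lie above → nearest above is min([5, 8]) = 5

Answer: 5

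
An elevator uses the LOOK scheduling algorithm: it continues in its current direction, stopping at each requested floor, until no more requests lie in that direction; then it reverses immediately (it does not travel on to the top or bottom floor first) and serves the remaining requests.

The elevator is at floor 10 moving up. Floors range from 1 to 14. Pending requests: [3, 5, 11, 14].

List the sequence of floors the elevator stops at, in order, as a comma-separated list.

Current: 10, moving UP
Serve above first (ascending): [11, 14]
Then reverse, serve below (descending): [5, 3]

Answer: 11, 14, 5, 3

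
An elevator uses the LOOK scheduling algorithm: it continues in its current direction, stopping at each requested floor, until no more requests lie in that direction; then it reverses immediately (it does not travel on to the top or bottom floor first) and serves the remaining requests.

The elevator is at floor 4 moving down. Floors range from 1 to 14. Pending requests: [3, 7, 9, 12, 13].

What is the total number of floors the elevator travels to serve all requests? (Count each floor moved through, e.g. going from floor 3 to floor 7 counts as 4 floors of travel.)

Start at floor 4 moving down, LOOK stop order: [3, 7, 9, 12, 13]
  4 → 3: |3-4| = 1, total = 1
  3 → 7: |7-3| = 4, total = 5
  7 → 9: |9-7| = 2, total = 7
  9 → 12: |12-9| = 3, total = 10
  12 → 13: |13-12| = 1, total = 11

Answer: 11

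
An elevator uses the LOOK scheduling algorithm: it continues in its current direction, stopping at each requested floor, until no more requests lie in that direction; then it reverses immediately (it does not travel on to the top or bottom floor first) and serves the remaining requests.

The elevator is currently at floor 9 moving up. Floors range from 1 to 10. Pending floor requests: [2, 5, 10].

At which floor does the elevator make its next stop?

Answer: 10

Derivation:
Current floor: 9, direction: up
Requests above: [10]
Requests below: [2, 5]
Moving up and requests lie above → nearest above is min([10]) = 10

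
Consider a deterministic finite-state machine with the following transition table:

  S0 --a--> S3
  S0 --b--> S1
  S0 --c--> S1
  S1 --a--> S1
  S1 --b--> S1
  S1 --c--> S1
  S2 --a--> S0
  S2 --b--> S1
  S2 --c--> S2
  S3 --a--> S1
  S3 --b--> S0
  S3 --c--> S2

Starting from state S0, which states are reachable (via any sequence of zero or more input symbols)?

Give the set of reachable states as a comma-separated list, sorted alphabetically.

BFS from S0:
  visit S0: S0--a-->S3 (new), S0--b-->S1 (new), S0--c-->S1 (seen)
  visit S3: S3--a-->S1 (seen), S3--b-->S0 (seen), S3--c-->S2 (new)
  visit S1: S1--a-->S1 (seen), S1--b-->S1 (seen), S1--c-->S1 (seen)
  visit S2: S2--a-->S0 (seen), S2--b-->S1 (seen), S2--c-->S2 (seen)

Answer: S0, S1, S2, S3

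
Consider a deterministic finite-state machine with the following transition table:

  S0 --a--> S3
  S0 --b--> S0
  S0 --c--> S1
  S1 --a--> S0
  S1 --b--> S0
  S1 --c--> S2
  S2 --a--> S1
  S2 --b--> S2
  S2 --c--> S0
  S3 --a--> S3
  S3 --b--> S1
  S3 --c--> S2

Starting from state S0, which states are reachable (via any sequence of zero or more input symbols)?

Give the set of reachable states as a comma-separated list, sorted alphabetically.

Answer: S0, S1, S2, S3

Derivation:
BFS from S0:
  visit S0: S0--a-->S3 (new), S0--b-->S0 (seen), S0--c-->S1 (new)
  visit S3: S3--a-->S3 (seen), S3--b-->S1 (seen), S3--c-->S2 (new)
  visit S1: S1--a-->S0 (seen), S1--b-->S0 (seen), S1--c-->S2 (seen)
  visit S2: S2--a-->S1 (seen), S2--b-->S2 (seen), S2--c-->S0 (seen)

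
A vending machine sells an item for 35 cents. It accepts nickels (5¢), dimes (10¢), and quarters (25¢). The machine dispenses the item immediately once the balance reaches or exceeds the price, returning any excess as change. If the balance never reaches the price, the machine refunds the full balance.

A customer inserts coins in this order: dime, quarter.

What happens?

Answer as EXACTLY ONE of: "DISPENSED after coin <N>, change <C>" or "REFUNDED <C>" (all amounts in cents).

Price: 35¢
Coin 1 (dime, 10¢): balance = 10¢
Coin 2 (quarter, 25¢): balance = 35¢
  → balance >= price → DISPENSE, change = 35 - 35 = 0¢

Answer: DISPENSED after coin 2, change 0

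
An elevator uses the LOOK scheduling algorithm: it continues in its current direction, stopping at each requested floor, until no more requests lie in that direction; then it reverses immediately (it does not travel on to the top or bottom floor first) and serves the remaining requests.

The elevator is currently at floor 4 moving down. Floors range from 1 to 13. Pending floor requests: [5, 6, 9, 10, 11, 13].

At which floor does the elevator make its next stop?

Current floor: 4, direction: down
Requests above: [5, 6, 9, 10, 11, 13]
Requests below: []
Moving down but no requests below → reverse; nearest above is min([5, 6, 9, 10, 11, 13]) = 5

Answer: 5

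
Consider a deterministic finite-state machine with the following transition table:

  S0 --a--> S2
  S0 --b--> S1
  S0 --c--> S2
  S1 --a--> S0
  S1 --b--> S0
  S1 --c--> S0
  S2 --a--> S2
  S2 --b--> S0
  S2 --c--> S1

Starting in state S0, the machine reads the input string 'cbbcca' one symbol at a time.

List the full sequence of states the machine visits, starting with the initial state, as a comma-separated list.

Start: S0
  read 'c': S0 --c--> S2
  read 'b': S2 --b--> S0
  read 'b': S0 --b--> S1
  read 'c': S1 --c--> S0
  read 'c': S0 --c--> S2
  read 'a': S2 --a--> S2

Answer: S0, S2, S0, S1, S0, S2, S2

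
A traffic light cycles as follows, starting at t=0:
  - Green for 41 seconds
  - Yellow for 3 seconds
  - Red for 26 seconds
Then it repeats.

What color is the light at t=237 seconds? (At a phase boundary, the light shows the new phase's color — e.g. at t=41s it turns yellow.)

Cycle length = 41 + 3 + 26 = 70s
t = 237, phase_t = 237 mod 70 = 27
27 < 41 (green end) → GREEN

Answer: green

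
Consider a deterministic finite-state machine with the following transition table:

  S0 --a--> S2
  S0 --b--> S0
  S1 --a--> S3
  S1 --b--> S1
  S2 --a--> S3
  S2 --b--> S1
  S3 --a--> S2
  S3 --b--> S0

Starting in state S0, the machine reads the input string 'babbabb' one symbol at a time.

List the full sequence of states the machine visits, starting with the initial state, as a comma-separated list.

Answer: S0, S0, S2, S1, S1, S3, S0, S0

Derivation:
Start: S0
  read 'b': S0 --b--> S0
  read 'a': S0 --a--> S2
  read 'b': S2 --b--> S1
  read 'b': S1 --b--> S1
  read 'a': S1 --a--> S3
  read 'b': S3 --b--> S0
  read 'b': S0 --b--> S0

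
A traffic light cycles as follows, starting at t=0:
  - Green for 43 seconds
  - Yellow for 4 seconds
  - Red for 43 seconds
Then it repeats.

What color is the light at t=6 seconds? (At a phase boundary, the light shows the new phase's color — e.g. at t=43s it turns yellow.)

Cycle length = 43 + 4 + 43 = 90s
t = 6, phase_t = 6 mod 90 = 6
6 < 43 (green end) → GREEN

Answer: green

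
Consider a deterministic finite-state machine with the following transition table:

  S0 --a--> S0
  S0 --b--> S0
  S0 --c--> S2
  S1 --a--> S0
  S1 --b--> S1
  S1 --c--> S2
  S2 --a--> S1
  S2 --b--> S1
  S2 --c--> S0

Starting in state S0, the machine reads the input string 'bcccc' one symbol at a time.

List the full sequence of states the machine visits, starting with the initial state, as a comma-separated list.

Start: S0
  read 'b': S0 --b--> S0
  read 'c': S0 --c--> S2
  read 'c': S2 --c--> S0
  read 'c': S0 --c--> S2
  read 'c': S2 --c--> S0

Answer: S0, S0, S2, S0, S2, S0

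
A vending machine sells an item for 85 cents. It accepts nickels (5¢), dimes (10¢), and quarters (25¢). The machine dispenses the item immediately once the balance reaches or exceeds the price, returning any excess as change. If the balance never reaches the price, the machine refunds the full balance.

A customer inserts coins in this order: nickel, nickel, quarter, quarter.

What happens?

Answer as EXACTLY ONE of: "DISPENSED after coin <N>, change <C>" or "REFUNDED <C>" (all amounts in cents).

Price: 85¢
Coin 1 (nickel, 5¢): balance = 5¢
Coin 2 (nickel, 5¢): balance = 10¢
Coin 3 (quarter, 25¢): balance = 35¢
Coin 4 (quarter, 25¢): balance = 60¢
All coins inserted, balance 60¢ < price 85¢ → REFUND 60¢

Answer: REFUNDED 60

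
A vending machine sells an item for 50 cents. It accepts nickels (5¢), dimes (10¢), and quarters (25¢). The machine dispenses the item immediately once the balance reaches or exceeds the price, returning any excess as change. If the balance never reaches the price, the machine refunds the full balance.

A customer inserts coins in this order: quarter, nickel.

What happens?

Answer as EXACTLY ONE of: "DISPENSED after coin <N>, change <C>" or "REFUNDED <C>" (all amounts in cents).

Price: 50¢
Coin 1 (quarter, 25¢): balance = 25¢
Coin 2 (nickel, 5¢): balance = 30¢
All coins inserted, balance 30¢ < price 50¢ → REFUND 30¢

Answer: REFUNDED 30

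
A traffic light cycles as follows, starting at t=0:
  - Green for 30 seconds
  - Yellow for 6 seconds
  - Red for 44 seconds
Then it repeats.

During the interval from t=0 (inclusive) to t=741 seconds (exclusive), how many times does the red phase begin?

Cycle = 30+6+44 = 80s
red phase starts at t = k*80 + 36 for k=0,1,2,...
Need k*80+36 < 741 → k < 8.812
k ∈ {0, ..., 8} → 9 starts

Answer: 9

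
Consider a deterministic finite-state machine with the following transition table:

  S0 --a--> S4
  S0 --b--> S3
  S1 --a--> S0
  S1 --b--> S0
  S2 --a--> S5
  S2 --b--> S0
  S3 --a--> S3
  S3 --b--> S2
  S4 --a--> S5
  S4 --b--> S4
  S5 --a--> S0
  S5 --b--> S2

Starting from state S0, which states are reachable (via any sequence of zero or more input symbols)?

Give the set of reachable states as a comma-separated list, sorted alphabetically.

BFS from S0:
  visit S0: S0--a-->S4 (new), S0--b-->S3 (new)
  visit S4: S4--a-->S5 (new), S4--b-->S4 (seen)
  visit S3: S3--a-->S3 (seen), S3--b-->S2 (new)
  visit S5: S5--a-->S0 (seen), S5--b-->S2 (seen)
  visit S2: S2--a-->S5 (seen), S2--b-->S0 (seen)

Answer: S0, S2, S3, S4, S5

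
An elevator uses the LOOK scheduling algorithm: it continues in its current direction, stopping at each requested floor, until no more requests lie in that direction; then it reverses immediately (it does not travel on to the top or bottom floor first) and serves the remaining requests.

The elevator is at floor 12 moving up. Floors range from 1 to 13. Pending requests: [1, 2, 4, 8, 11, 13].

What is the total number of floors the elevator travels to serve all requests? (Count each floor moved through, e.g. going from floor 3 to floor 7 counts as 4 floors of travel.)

Start at floor 12 moving up, LOOK stop order: [13, 11, 8, 4, 2, 1]
  12 → 13: |13-12| = 1, total = 1
  13 → 11: |11-13| = 2, total = 3
  11 → 8: |8-11| = 3, total = 6
  8 → 4: |4-8| = 4, total = 10
  4 → 2: |2-4| = 2, total = 12
  2 → 1: |1-2| = 1, total = 13

Answer: 13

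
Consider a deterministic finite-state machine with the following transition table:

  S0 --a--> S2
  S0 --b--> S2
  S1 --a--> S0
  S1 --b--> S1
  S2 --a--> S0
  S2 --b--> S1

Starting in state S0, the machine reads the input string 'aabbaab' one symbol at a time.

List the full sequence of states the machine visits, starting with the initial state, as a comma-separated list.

Start: S0
  read 'a': S0 --a--> S2
  read 'a': S2 --a--> S0
  read 'b': S0 --b--> S2
  read 'b': S2 --b--> S1
  read 'a': S1 --a--> S0
  read 'a': S0 --a--> S2
  read 'b': S2 --b--> S1

Answer: S0, S2, S0, S2, S1, S0, S2, S1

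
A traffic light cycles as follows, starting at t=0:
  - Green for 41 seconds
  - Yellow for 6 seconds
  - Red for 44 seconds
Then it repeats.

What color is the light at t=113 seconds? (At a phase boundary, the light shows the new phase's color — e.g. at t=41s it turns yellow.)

Cycle length = 41 + 6 + 44 = 91s
t = 113, phase_t = 113 mod 91 = 22
22 < 41 (green end) → GREEN

Answer: green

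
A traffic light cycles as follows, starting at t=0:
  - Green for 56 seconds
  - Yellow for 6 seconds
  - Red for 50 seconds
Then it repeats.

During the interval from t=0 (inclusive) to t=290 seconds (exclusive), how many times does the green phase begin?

Answer: 3

Derivation:
Cycle = 56+6+50 = 112s
green phase starts at t = k*112 + 0 for k=0,1,2,...
Need k*112+0 < 290 → k < 2.589
k ∈ {0, ..., 2} → 3 starts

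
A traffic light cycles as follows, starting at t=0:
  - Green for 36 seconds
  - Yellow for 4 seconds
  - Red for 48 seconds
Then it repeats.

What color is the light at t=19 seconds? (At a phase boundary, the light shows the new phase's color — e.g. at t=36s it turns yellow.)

Answer: green

Derivation:
Cycle length = 36 + 4 + 48 = 88s
t = 19, phase_t = 19 mod 88 = 19
19 < 36 (green end) → GREEN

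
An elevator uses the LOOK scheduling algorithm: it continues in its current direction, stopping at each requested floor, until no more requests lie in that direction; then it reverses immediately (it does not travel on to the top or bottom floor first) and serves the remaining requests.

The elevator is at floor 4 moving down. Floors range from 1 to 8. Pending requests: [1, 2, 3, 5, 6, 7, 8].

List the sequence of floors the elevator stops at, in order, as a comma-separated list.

Current: 4, moving DOWN
Serve below first (descending): [3, 2, 1]
Then reverse, serve above (ascending): [5, 6, 7, 8]

Answer: 3, 2, 1, 5, 6, 7, 8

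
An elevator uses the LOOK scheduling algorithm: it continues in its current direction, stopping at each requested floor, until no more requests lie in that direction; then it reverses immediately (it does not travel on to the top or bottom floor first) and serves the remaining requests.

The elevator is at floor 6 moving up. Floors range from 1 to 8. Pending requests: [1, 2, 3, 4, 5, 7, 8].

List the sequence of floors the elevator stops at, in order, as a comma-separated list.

Current: 6, moving UP
Serve above first (ascending): [7, 8]
Then reverse, serve below (descending): [5, 4, 3, 2, 1]

Answer: 7, 8, 5, 4, 3, 2, 1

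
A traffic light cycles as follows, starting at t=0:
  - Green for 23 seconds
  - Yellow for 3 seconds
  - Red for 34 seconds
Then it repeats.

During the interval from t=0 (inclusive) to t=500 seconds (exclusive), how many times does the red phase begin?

Cycle = 23+3+34 = 60s
red phase starts at t = k*60 + 26 for k=0,1,2,...
Need k*60+26 < 500 → k < 7.900
k ∈ {0, ..., 7} → 8 starts

Answer: 8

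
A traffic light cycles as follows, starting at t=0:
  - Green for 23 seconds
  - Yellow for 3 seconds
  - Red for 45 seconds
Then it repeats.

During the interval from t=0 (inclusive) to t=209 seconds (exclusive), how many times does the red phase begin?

Answer: 3

Derivation:
Cycle = 23+3+45 = 71s
red phase starts at t = k*71 + 26 for k=0,1,2,...
Need k*71+26 < 209 → k < 2.577
k ∈ {0, ..., 2} → 3 starts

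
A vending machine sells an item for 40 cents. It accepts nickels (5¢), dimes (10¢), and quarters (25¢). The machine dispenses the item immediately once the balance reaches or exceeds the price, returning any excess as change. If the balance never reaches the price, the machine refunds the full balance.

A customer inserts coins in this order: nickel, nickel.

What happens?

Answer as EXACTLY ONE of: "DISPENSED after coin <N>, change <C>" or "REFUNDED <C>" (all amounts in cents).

Answer: REFUNDED 10

Derivation:
Price: 40¢
Coin 1 (nickel, 5¢): balance = 5¢
Coin 2 (nickel, 5¢): balance = 10¢
All coins inserted, balance 10¢ < price 40¢ → REFUND 10¢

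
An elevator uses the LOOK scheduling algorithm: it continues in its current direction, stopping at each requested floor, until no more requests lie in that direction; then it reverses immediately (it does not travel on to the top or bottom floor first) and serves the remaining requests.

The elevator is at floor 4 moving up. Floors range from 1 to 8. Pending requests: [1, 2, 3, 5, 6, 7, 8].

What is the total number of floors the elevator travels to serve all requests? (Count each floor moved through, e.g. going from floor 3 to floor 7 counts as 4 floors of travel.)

Answer: 11

Derivation:
Start at floor 4 moving up, LOOK stop order: [5, 6, 7, 8, 3, 2, 1]
  4 → 5: |5-4| = 1, total = 1
  5 → 6: |6-5| = 1, total = 2
  6 → 7: |7-6| = 1, total = 3
  7 → 8: |8-7| = 1, total = 4
  8 → 3: |3-8| = 5, total = 9
  3 → 2: |2-3| = 1, total = 10
  2 → 1: |1-2| = 1, total = 11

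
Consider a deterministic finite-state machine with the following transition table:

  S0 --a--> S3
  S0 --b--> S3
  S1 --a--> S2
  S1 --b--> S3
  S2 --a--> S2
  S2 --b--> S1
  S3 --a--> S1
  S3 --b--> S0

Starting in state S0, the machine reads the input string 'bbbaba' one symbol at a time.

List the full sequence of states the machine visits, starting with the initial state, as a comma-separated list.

Start: S0
  read 'b': S0 --b--> S3
  read 'b': S3 --b--> S0
  read 'b': S0 --b--> S3
  read 'a': S3 --a--> S1
  read 'b': S1 --b--> S3
  read 'a': S3 --a--> S1

Answer: S0, S3, S0, S3, S1, S3, S1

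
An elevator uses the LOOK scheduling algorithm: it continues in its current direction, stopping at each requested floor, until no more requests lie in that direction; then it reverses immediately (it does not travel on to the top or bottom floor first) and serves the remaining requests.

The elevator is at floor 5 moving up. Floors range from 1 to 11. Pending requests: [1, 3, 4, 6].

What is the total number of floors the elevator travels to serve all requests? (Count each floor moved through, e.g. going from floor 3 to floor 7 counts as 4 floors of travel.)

Answer: 6

Derivation:
Start at floor 5 moving up, LOOK stop order: [6, 4, 3, 1]
  5 → 6: |6-5| = 1, total = 1
  6 → 4: |4-6| = 2, total = 3
  4 → 3: |3-4| = 1, total = 4
  3 → 1: |1-3| = 2, total = 6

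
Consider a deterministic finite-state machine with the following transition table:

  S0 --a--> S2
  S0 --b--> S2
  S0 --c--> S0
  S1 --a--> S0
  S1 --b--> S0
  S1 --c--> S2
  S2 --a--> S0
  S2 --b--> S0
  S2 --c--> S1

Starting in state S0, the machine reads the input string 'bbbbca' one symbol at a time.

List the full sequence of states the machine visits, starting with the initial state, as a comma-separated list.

Answer: S0, S2, S0, S2, S0, S0, S2

Derivation:
Start: S0
  read 'b': S0 --b--> S2
  read 'b': S2 --b--> S0
  read 'b': S0 --b--> S2
  read 'b': S2 --b--> S0
  read 'c': S0 --c--> S0
  read 'a': S0 --a--> S2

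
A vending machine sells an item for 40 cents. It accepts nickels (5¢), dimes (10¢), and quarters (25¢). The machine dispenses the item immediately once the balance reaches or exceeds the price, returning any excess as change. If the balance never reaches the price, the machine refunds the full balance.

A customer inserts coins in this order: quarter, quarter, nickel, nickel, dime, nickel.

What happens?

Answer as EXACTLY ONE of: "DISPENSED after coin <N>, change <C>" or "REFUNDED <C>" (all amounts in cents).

Answer: DISPENSED after coin 2, change 10

Derivation:
Price: 40¢
Coin 1 (quarter, 25¢): balance = 25¢
Coin 2 (quarter, 25¢): balance = 50¢
  → balance >= price → DISPENSE, change = 50 - 40 = 10¢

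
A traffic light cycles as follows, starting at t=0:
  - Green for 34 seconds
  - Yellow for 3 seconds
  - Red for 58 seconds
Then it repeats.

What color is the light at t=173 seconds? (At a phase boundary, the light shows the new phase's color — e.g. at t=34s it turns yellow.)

Answer: red

Derivation:
Cycle length = 34 + 3 + 58 = 95s
t = 173, phase_t = 173 mod 95 = 78
78 >= 37 → RED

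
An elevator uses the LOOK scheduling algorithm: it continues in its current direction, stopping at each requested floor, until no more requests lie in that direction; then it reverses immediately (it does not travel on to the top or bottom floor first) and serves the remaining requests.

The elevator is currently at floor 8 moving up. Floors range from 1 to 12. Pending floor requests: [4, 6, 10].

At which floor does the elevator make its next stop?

Current floor: 8, direction: up
Requests above: [10]
Requests below: [4, 6]
Moving up and requests lie above → nearest above is min([10]) = 10

Answer: 10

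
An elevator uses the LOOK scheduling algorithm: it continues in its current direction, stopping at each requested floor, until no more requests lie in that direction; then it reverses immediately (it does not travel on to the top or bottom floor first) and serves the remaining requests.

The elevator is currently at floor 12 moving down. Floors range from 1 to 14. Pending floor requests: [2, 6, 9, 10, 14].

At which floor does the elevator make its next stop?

Current floor: 12, direction: down
Requests above: [14]
Requests below: [2, 6, 9, 10]
Moving down and requests lie below → nearest below is max([2, 6, 9, 10]) = 10

Answer: 10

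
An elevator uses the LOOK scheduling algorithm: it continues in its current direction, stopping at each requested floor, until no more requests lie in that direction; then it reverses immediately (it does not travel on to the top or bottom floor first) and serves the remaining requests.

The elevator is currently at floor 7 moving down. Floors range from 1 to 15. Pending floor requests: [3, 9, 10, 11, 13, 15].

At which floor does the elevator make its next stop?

Current floor: 7, direction: down
Requests above: [9, 10, 11, 13, 15]
Requests below: [3]
Moving down and requests lie below → nearest below is max([3]) = 3

Answer: 3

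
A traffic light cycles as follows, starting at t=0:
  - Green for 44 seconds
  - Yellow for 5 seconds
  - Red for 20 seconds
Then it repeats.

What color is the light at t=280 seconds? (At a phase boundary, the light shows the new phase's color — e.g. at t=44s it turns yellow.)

Answer: green

Derivation:
Cycle length = 44 + 5 + 20 = 69s
t = 280, phase_t = 280 mod 69 = 4
4 < 44 (green end) → GREEN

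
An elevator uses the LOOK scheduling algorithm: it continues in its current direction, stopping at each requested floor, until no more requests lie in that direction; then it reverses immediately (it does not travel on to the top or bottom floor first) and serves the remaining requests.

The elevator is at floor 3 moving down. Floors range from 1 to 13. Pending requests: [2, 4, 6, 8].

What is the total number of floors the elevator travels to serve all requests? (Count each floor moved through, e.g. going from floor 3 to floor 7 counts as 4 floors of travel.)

Answer: 7

Derivation:
Start at floor 3 moving down, LOOK stop order: [2, 4, 6, 8]
  3 → 2: |2-3| = 1, total = 1
  2 → 4: |4-2| = 2, total = 3
  4 → 6: |6-4| = 2, total = 5
  6 → 8: |8-6| = 2, total = 7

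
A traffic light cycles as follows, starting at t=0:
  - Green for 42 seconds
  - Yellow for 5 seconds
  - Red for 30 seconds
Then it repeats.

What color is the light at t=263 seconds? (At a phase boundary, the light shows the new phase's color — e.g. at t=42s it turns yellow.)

Cycle length = 42 + 5 + 30 = 77s
t = 263, phase_t = 263 mod 77 = 32
32 < 42 (green end) → GREEN

Answer: green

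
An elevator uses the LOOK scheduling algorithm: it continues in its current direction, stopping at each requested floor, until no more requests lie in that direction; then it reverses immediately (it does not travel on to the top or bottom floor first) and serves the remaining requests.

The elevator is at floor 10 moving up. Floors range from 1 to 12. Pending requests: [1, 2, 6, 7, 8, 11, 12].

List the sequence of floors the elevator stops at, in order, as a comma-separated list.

Current: 10, moving UP
Serve above first (ascending): [11, 12]
Then reverse, serve below (descending): [8, 7, 6, 2, 1]

Answer: 11, 12, 8, 7, 6, 2, 1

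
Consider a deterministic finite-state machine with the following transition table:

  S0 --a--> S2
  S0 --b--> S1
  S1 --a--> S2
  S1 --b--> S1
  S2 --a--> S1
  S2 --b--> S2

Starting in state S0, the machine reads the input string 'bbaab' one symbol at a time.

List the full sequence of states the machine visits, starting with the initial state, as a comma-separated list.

Start: S0
  read 'b': S0 --b--> S1
  read 'b': S1 --b--> S1
  read 'a': S1 --a--> S2
  read 'a': S2 --a--> S1
  read 'b': S1 --b--> S1

Answer: S0, S1, S1, S2, S1, S1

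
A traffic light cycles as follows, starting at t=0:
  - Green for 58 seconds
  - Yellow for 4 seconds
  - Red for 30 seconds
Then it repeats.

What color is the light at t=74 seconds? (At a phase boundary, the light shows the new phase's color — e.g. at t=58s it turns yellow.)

Cycle length = 58 + 4 + 30 = 92s
t = 74, phase_t = 74 mod 92 = 74
74 >= 62 → RED

Answer: red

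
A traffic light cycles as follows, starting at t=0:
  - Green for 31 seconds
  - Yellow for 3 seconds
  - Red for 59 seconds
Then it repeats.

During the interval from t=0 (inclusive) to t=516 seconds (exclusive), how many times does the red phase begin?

Cycle = 31+3+59 = 93s
red phase starts at t = k*93 + 34 for k=0,1,2,...
Need k*93+34 < 516 → k < 5.183
k ∈ {0, ..., 5} → 6 starts

Answer: 6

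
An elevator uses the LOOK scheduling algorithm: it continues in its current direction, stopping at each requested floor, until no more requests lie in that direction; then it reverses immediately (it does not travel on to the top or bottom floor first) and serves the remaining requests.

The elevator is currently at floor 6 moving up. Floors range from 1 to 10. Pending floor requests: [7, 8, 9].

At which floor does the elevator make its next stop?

Current floor: 6, direction: up
Requests above: [7, 8, 9]
Requests below: []
Moving up and requests lie above → nearest above is min([7, 8, 9]) = 7

Answer: 7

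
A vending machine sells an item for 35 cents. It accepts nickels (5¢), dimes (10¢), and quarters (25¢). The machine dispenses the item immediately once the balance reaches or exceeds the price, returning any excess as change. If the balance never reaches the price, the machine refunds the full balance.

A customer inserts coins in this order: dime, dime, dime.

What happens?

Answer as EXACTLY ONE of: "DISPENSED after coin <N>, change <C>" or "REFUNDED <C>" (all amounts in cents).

Answer: REFUNDED 30

Derivation:
Price: 35¢
Coin 1 (dime, 10¢): balance = 10¢
Coin 2 (dime, 10¢): balance = 20¢
Coin 3 (dime, 10¢): balance = 30¢
All coins inserted, balance 30¢ < price 35¢ → REFUND 30¢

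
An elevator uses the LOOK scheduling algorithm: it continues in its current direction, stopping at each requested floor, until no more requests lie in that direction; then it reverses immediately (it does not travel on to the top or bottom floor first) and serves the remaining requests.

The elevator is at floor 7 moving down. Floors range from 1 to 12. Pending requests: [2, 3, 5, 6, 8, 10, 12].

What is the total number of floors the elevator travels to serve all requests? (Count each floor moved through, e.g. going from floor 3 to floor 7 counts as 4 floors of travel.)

Start at floor 7 moving down, LOOK stop order: [6, 5, 3, 2, 8, 10, 12]
  7 → 6: |6-7| = 1, total = 1
  6 → 5: |5-6| = 1, total = 2
  5 → 3: |3-5| = 2, total = 4
  3 → 2: |2-3| = 1, total = 5
  2 → 8: |8-2| = 6, total = 11
  8 → 10: |10-8| = 2, total = 13
  10 → 12: |12-10| = 2, total = 15

Answer: 15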